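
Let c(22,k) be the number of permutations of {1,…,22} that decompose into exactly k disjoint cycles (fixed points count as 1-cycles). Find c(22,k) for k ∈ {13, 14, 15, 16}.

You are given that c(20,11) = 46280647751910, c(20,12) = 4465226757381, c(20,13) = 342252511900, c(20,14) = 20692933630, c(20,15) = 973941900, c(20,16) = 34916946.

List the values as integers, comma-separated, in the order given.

i=21: T(21,12)=46280647751910+20·4465226757381=135585182899530 | T(21,13)=4465226757381+20·342252511900=11310276995381 | T(21,14)=342252511900+20·20692933630=756111184500 | T(21,15)=20692933630+20·973941900=40171771630 | T(21,16)=973941900+20·34916946=1672280820
i=22: T(22,13)=135585182899530+21·11310276995381=373100999802531 | T(22,14)=11310276995381+21·756111184500=27188611869881 | T(22,15)=756111184500+21·40171771630=1599718388730 | T(22,16)=40171771630+21·1672280820=75289668850
Read c(22,13) = 373100999802531, c(22,14) = 27188611869881, c(22,15) = 1599718388730, c(22,16) = 75289668850.

373100999802531, 27188611869881, 1599718388730, 75289668850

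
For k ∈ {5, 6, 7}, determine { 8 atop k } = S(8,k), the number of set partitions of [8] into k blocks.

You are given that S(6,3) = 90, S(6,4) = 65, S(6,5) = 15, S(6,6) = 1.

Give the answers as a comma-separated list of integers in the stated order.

[7] T[7,4]:4*65+90=350 · T[7,5]:5*15+65=140 · T[7,6]:6*1+15=21 · T[7,7]:7*0+1=1
[8] T[8,5]:5*140+350=1050 · T[8,6]:6*21+140=266 · T[8,7]:7*1+21=28
Read S(8,5) = 1050, S(8,6) = 266, S(8,7) = 28.

1050, 266, 28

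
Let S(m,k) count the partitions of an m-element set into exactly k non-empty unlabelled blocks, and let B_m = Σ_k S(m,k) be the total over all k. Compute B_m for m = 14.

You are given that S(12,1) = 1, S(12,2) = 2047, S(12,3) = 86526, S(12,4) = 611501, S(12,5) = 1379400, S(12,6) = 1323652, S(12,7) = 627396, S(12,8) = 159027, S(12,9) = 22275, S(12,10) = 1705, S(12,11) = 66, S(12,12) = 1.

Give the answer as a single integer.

190899322

[13] T[13,1]:1*1+0=1 · T[13,2]:2*2047+1=4095 · T[13,3]:3*86526+2047=261625 · T[13,4]:4*611501+86526=2532530 · T[13,5]:5*1379400+611501=7508501 · T[13,6]:6*1323652+1379400=9321312 · T[13,7]:7*627396+1323652=5715424 · T[13,8]:8*159027+627396=1899612 · T[13,9]:9*22275+159027=359502 · T[13,10]:10*1705+22275=39325 · T[13,11]:11*66+1705=2431 · T[13,12]:12*1+66=78 · T[13,13]:13*0+1=1
[14] T[14,1]:1*1+0=1 · T[14,2]:2*4095+1=8191 · T[14,3]:3*261625+4095=788970 · T[14,4]:4*2532530+261625=10391745 · T[14,5]:5*7508501+2532530=40075035 · T[14,6]:6*9321312+7508501=63436373 · T[14,7]:7*5715424+9321312=49329280 · T[14,8]:8*1899612+5715424=20912320 · T[14,9]:9*359502+1899612=5135130 · T[14,10]:10*39325+359502=752752 · T[14,11]:11*2431+39325=66066 · T[14,12]:12*78+2431=3367 · T[14,13]:13*1+78=91 · T[14,14]:14*0+1=1
B_14 = ΣS(14,k) = 1+8191+788970+10391745+40075035+63436373+49329280+20912320+5135130+752752+66066+3367+91+1 = 190899322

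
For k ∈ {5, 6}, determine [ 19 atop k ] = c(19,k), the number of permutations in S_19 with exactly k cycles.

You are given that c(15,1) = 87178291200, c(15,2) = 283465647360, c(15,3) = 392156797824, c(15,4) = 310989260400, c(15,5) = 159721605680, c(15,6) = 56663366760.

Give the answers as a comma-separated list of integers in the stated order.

17950712280921504, 7551527592063024

i=16: T(16,2)=87178291200+15·283465647360=4339163001600 | T(16,3)=283465647360+15·392156797824=6165817614720 | T(16,4)=392156797824+15·310989260400=5056995703824 | T(16,5)=310989260400+15·159721605680=2706813345600 | T(16,6)=159721605680+15·56663366760=1009672107080
i=17: T(17,3)=4339163001600+16·6165817614720=102992244837120 | T(17,4)=6165817614720+16·5056995703824=87077748875904 | T(17,5)=5056995703824+16·2706813345600=48366009233424 | T(17,6)=2706813345600+16·1009672107080=18861567058880
i=18: T(18,4)=102992244837120+17·87077748875904=1583313975727488 | T(18,5)=87077748875904+17·48366009233424=909299905844112 | T(18,6)=48366009233424+17·18861567058880=369012649234384
i=19: T(19,5)=1583313975727488+18·909299905844112=17950712280921504 | T(19,6)=909299905844112+18·369012649234384=7551527592063024
Read c(19,5) = 17950712280921504, c(19,6) = 7551527592063024.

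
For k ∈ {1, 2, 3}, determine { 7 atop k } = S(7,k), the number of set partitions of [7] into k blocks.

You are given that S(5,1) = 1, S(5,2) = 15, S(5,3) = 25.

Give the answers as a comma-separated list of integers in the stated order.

r6: T_6,1=1×1+0=1; T_6,2=2×15+1=31; T_6,3=3×25+15=90
r7: T_7,1=1×1+0=1; T_7,2=2×31+1=63; T_7,3=3×90+31=301
Read S(7,1) = 1, S(7,2) = 63, S(7,3) = 301.

1, 63, 301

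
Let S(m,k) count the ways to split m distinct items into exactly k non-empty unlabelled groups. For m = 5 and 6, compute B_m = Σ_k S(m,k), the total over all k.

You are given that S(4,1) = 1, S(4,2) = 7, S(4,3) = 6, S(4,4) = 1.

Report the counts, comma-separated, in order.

row 5: T[5][1]=1·1+0=1  T[5][2]=2·7+1=15  T[5][3]=3·6+7=25  T[5][4]=4·1+6=10  T[5][5]=5·0+1=1
row 6: T[6][1]=1·1+0=1  T[6][2]=2·15+1=31  T[6][3]=3·25+15=90  T[6][4]=4·10+25=65  T[6][5]=5·1+10=15  T[6][6]=6·0+1=1
B_5 = ΣS(5,k) = 1+15+25+10+1 = 52
B_6 = ΣS(6,k) = 1+31+90+65+15+1 = 203

52, 203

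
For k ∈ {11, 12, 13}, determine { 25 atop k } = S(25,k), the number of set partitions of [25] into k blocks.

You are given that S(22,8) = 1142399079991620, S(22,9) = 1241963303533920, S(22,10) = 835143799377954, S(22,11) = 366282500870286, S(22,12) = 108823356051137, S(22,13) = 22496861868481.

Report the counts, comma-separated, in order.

r23: T_23,9=9×1241963303533920+1142399079991620=12320068811796900; T_23,10=10×835143799377954+1241963303533920=9593401297313460; T_23,11=11×366282500870286+835143799377954=4864251308951100; T_23,12=12×108823356051137+366282500870286=1672162773483930; T_23,13=13×22496861868481+108823356051137=401282560341390
r24: T_24,10=10×9593401297313460+12320068811796900=108254081784931500; T_24,11=11×4864251308951100+9593401297313460=63100165695775560; T_24,12=12×1672162773483930+4864251308951100=24930204590758260; T_24,13=13×401282560341390+1672162773483930=6888836057922000
r25: T_25,11=11×63100165695775560+108254081784931500=802355904438462660; T_25,12=12×24930204590758260+63100165695775560=362262620784874680; T_25,13=13×6888836057922000+24930204590758260=114485073343744260
Read S(25,11) = 802355904438462660, S(25,12) = 362262620784874680, S(25,13) = 114485073343744260.

802355904438462660, 362262620784874680, 114485073343744260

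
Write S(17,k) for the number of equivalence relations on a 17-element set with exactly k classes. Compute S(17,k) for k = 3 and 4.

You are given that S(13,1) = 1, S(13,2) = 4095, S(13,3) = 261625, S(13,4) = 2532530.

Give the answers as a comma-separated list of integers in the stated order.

21457825, 694337290

[14] T[14,1]:1*1+0=1 · T[14,2]:2*4095+1=8191 · T[14,3]:3*261625+4095=788970 · T[14,4]:4*2532530+261625=10391745
[15] T[15,1]:1*1+0=1 · T[15,2]:2*8191+1=16383 · T[15,3]:3*788970+8191=2375101 · T[15,4]:4*10391745+788970=42355950
[16] T[16,2]:2*16383+1=32767 · T[16,3]:3*2375101+16383=7141686 · T[16,4]:4*42355950+2375101=171798901
[17] T[17,3]:3*7141686+32767=21457825 · T[17,4]:4*171798901+7141686=694337290
Read S(17,3) = 21457825, S(17,4) = 694337290.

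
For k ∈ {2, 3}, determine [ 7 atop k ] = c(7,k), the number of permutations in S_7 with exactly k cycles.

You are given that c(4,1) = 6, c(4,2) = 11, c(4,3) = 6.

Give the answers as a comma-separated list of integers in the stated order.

1764, 1624

row 5: T[5][1]=4·6+0=24  T[5][2]=4·11+6=50  T[5][3]=4·6+11=35
row 6: T[6][1]=5·24+0=120  T[6][2]=5·50+24=274  T[6][3]=5·35+50=225
row 7: T[7][2]=6·274+120=1764  T[7][3]=6·225+274=1624
Read c(7,2) = 1764, c(7,3) = 1624.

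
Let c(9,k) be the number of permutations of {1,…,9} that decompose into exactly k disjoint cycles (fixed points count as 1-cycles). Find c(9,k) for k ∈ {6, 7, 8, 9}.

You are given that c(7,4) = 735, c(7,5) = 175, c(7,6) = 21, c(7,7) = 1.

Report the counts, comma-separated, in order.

i=8: T(8,5)=735+7·175=1960 | T(8,6)=175+7·21=322 | T(8,7)=21+7·1=28 | T(8,8)=1+7·0=1
i=9: T(9,6)=1960+8·322=4536 | T(9,7)=322+8·28=546 | T(9,8)=28+8·1=36 | T(9,9)=1+8·0=1
Read c(9,6) = 4536, c(9,7) = 546, c(9,8) = 36, c(9,9) = 1.

4536, 546, 36, 1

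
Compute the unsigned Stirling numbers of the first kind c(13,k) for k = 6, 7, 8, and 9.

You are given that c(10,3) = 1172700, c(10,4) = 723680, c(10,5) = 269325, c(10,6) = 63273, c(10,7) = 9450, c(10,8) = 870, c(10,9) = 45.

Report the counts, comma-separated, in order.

206070150, 44990231, 6926634, 749463

@11  (11,4):723680·10+1172700→8409500, (11,5):269325·10+723680→3416930, (11,6):63273·10+269325→902055, (11,7):9450·10+63273→157773, (11,8):870·10+9450→18150, (11,9):45·10+870→1320
@12  (12,5):3416930·11+8409500→45995730, (12,6):902055·11+3416930→13339535, (12,7):157773·11+902055→2637558, (12,8):18150·11+157773→357423, (12,9):1320·11+18150→32670
@13  (13,6):13339535·12+45995730→206070150, (13,7):2637558·12+13339535→44990231, (13,8):357423·12+2637558→6926634, (13,9):32670·12+357423→749463
Read c(13,6) = 206070150, c(13,7) = 44990231, c(13,8) = 6926634, c(13,9) = 749463.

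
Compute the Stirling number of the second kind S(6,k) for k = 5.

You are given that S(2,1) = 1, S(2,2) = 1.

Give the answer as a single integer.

@3  (3,2):1·2+1→3, (3,3):0·3+1→1
@4  (4,3):1·3+3→6, (4,4):0·4+1→1
@5  (5,4):1·4+6→10, (5,5):0·5+1→1
@6  (6,5):1·5+10→15
Read S(6,5) = 15.

15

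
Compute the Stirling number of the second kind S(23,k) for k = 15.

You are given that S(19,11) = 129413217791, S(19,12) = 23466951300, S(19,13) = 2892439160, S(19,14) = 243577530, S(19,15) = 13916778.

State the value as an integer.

8479404429331

r20: T_20,12=12×23466951300+129413217791=411016633391; T_20,13=13×2892439160+23466951300=61068660380; T_20,14=14×243577530+2892439160=6302524580; T_20,15=15×13916778+243577530=452329200
r21: T_21,13=13×61068660380+411016633391=1204909218331; T_21,14=14×6302524580+61068660380=149304004500; T_21,15=15×452329200+6302524580=13087462580
r22: T_22,14=14×149304004500+1204909218331=3295165281331; T_22,15=15×13087462580+149304004500=345615943200
r23: T_23,15=15×345615943200+3295165281331=8479404429331
Read S(23,15) = 8479404429331.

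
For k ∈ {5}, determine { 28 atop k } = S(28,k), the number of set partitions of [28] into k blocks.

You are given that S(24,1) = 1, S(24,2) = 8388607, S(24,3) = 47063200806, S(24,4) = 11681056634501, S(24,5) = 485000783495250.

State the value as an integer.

307440364830580800

i=25: T(25,2)=1+2·8388607=16777215 | T(25,3)=8388607+3·47063200806=141197991025 | T(25,4)=47063200806+4·11681056634501=46771289738810 | T(25,5)=11681056634501+5·485000783495250=2436684974110751
i=26: T(26,3)=16777215+3·141197991025=423610750290 | T(26,4)=141197991025+4·46771289738810=187226356946265 | T(26,5)=46771289738810+5·2436684974110751=12230196160292565
i=27: T(27,4)=423610750290+4·187226356946265=749329038535350 | T(27,5)=187226356946265+5·12230196160292565=61338207158409090
i=28: T(28,5)=749329038535350+5·61338207158409090=307440364830580800
Read S(28,5) = 307440364830580800.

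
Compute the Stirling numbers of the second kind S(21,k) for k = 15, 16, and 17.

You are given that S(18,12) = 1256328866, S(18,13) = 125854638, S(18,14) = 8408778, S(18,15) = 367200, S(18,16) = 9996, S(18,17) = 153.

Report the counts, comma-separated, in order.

row 19: T[19][13]=13·125854638+1256328866=2892439160  T[19][14]=14·8408778+125854638=243577530  T[19][15]=15·367200+8408778=13916778  T[19][16]=16·9996+367200=527136  T[19][17]=17·153+9996=12597
row 20: T[20][14]=14·243577530+2892439160=6302524580  T[20][15]=15·13916778+243577530=452329200  T[20][16]=16·527136+13916778=22350954  T[20][17]=17·12597+527136=741285
row 21: T[21][15]=15·452329200+6302524580=13087462580  T[21][16]=16·22350954+452329200=809944464  T[21][17]=17·741285+22350954=34952799
Read S(21,15) = 13087462580, S(21,16) = 809944464, S(21,17) = 34952799.

13087462580, 809944464, 34952799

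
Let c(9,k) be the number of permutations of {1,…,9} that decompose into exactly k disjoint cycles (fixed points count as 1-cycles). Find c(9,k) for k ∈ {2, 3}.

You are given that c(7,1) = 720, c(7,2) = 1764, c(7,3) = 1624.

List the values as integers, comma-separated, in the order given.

[8] T[8,1]:7*720+0=5040 · T[8,2]:7*1764+720=13068 · T[8,3]:7*1624+1764=13132
[9] T[9,2]:8*13068+5040=109584 · T[9,3]:8*13132+13068=118124
Read c(9,2) = 109584, c(9,3) = 118124.

109584, 118124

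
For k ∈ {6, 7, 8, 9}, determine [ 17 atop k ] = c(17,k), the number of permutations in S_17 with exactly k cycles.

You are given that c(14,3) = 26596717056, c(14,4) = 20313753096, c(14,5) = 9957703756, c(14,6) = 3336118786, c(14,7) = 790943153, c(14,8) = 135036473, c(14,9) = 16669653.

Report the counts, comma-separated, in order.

row 15: T[15][4]=14·20313753096+26596717056=310989260400  T[15][5]=14·9957703756+20313753096=159721605680  T[15][6]=14·3336118786+9957703756=56663366760  T[15][7]=14·790943153+3336118786=14409322928  T[15][8]=14·135036473+790943153=2681453775  T[15][9]=14·16669653+135036473=368411615
row 16: T[16][5]=15·159721605680+310989260400=2706813345600  T[16][6]=15·56663366760+159721605680=1009672107080  T[16][7]=15·14409322928+56663366760=272803210680  T[16][8]=15·2681453775+14409322928=54631129553  T[16][9]=15·368411615+2681453775=8207628000
row 17: T[17][6]=16·1009672107080+2706813345600=18861567058880  T[17][7]=16·272803210680+1009672107080=5374523477960  T[17][8]=16·54631129553+272803210680=1146901283528  T[17][9]=16·8207628000+54631129553=185953177553
Read c(17,6) = 18861567058880, c(17,7) = 5374523477960, c(17,8) = 1146901283528, c(17,9) = 185953177553.

18861567058880, 5374523477960, 1146901283528, 185953177553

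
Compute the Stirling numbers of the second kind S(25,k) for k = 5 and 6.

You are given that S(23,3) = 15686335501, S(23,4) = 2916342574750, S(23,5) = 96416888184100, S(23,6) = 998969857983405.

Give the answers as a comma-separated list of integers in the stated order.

2436684974110751, 37026417000002430

i=24: T(24,4)=15686335501+4·2916342574750=11681056634501 | T(24,5)=2916342574750+5·96416888184100=485000783495250 | T(24,6)=96416888184100+6·998969857983405=6090236036084530
i=25: T(25,5)=11681056634501+5·485000783495250=2436684974110751 | T(25,6)=485000783495250+6·6090236036084530=37026417000002430
Read S(25,5) = 2436684974110751, S(25,6) = 37026417000002430.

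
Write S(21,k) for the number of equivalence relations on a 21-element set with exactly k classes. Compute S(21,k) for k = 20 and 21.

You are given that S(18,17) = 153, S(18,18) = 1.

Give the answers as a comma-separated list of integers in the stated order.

r19: T_19,18=18×1+153=171; T_19,19=19×0+1=1
r20: T_20,19=19×1+171=190; T_20,20=20×0+1=1
r21: T_21,20=20×1+190=210; T_21,21=21×0+1=1
Read S(21,20) = 210, S(21,21) = 1.

210, 1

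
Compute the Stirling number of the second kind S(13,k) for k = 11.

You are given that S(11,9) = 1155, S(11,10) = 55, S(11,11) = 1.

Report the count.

2431

i=12: T(12,10)=1155+10·55=1705 | T(12,11)=55+11·1=66
i=13: T(13,11)=1705+11·66=2431
Read S(13,11) = 2431.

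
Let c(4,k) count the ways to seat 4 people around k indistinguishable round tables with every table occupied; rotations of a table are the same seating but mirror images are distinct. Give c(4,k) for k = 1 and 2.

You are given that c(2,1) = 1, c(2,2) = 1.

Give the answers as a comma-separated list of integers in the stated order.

6, 11

@3  (3,1):1·2+0→2, (3,2):1·2+1→3
@4  (4,1):2·3+0→6, (4,2):3·3+2→11
Read c(4,1) = 6, c(4,2) = 11.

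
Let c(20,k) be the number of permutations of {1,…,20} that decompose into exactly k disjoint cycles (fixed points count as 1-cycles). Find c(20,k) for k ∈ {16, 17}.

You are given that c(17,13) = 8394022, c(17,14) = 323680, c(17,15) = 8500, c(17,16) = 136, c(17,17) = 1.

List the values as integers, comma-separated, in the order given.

[18] T[18,14]:17*323680+8394022=13896582 · T[18,15]:17*8500+323680=468180 · T[18,16]:17*136+8500=10812 · T[18,17]:17*1+136=153
[19] T[19,15]:18*468180+13896582=22323822 · T[19,16]:18*10812+468180=662796 · T[19,17]:18*153+10812=13566
[20] T[20,16]:19*662796+22323822=34916946 · T[20,17]:19*13566+662796=920550
Read c(20,16) = 34916946, c(20,17) = 920550.

34916946, 920550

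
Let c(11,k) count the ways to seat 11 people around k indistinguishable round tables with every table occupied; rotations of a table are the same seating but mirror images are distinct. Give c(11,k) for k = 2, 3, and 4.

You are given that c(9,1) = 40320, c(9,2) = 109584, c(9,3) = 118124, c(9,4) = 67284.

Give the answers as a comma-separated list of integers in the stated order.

r10: T_10,1=9×40320+0=362880; T_10,2=9×109584+40320=1026576; T_10,3=9×118124+109584=1172700; T_10,4=9×67284+118124=723680
r11: T_11,2=10×1026576+362880=10628640; T_11,3=10×1172700+1026576=12753576; T_11,4=10×723680+1172700=8409500
Read c(11,2) = 10628640, c(11,3) = 12753576, c(11,4) = 8409500.

10628640, 12753576, 8409500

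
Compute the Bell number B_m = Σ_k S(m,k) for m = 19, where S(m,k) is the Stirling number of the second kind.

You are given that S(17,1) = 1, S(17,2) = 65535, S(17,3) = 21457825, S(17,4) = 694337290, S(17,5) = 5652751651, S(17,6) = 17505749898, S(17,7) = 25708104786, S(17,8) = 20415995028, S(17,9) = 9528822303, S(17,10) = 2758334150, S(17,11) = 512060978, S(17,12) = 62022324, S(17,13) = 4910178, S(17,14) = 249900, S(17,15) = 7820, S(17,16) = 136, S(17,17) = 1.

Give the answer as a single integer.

row 18: T[18][1]=1·1+0=1  T[18][2]=2·65535+1=131071  T[18][3]=3·21457825+65535=64439010  T[18][4]=4·694337290+21457825=2798806985  T[18][5]=5·5652751651+694337290=28958095545  T[18][6]=6·17505749898+5652751651=110687251039  T[18][7]=7·25708104786+17505749898=197462483400  T[18][8]=8·20415995028+25708104786=189036065010  T[18][9]=9·9528822303+20415995028=106175395755  T[18][10]=10·2758334150+9528822303=37112163803  T[18][11]=11·512060978+2758334150=8391004908  T[18][12]=12·62022324+512060978=1256328866  T[18][13]=13·4910178+62022324=125854638  T[18][14]=14·249900+4910178=8408778  T[18][15]=15·7820+249900=367200  T[18][16]=16·136+7820=9996  T[18][17]=17·1+136=153  T[18][18]=18·0+1=1
row 19: T[19][1]=1·1+0=1  T[19][2]=2·131071+1=262143  T[19][3]=3·64439010+131071=193448101  T[19][4]=4·2798806985+64439010=11259666950  T[19][5]=5·28958095545+2798806985=147589284710  T[19][6]=6·110687251039+28958095545=693081601779  T[19][7]=7·197462483400+110687251039=1492924634839  T[19][8]=8·189036065010+197462483400=1709751003480  T[19][9]=9·106175395755+189036065010=1144614626805  T[19][10]=10·37112163803+106175395755=477297033785  T[19][11]=11·8391004908+37112163803=129413217791  T[19][12]=12·1256328866+8391004908=23466951300  T[19][13]=13·125854638+1256328866=2892439160  T[19][14]=14·8408778+125854638=243577530  T[19][15]=15·367200+8408778=13916778  T[19][16]=16·9996+367200=527136  T[19][17]=17·153+9996=12597  T[19][18]=18·1+153=171  T[19][19]=19·0+1=1
B_19 = ΣS(19,k) = 1+262143+193448101+11259666950+147589284710+693081601779+1492924634839+1709751003480+1144614626805+477297033785+129413217791+23466951300+2892439160+243577530+13916778+527136+12597+171+1 = 5832742205057

5832742205057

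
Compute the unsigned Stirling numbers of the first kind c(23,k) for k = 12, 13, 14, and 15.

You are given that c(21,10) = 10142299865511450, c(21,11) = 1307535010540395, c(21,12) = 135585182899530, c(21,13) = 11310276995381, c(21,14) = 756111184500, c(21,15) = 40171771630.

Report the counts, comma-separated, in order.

[22] T[22,11]:21*1307535010540395+10142299865511450=37600535086859745 · T[22,12]:21*135585182899530+1307535010540395=4154823851430525 · T[22,13]:21*11310276995381+135585182899530=373100999802531 · T[22,14]:21*756111184500+11310276995381=27188611869881 · T[22,15]:21*40171771630+756111184500=1599718388730
[23] T[23,12]:22*4154823851430525+37600535086859745=129006659818331295 · T[23,13]:22*373100999802531+4154823851430525=12363045847086207 · T[23,14]:22*27188611869881+373100999802531=971250460939913 · T[23,15]:22*1599718388730+27188611869881=62382416421941
Read c(23,12) = 129006659818331295, c(23,13) = 12363045847086207, c(23,14) = 971250460939913, c(23,15) = 62382416421941.

129006659818331295, 12363045847086207, 971250460939913, 62382416421941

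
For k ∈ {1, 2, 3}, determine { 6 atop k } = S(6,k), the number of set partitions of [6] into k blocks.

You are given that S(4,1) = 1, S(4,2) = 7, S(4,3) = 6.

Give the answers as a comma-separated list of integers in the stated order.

row 5: T[5][1]=1·1+0=1  T[5][2]=2·7+1=15  T[5][3]=3·6+7=25
row 6: T[6][1]=1·1+0=1  T[6][2]=2·15+1=31  T[6][3]=3·25+15=90
Read S(6,1) = 1, S(6,2) = 31, S(6,3) = 90.

1, 31, 90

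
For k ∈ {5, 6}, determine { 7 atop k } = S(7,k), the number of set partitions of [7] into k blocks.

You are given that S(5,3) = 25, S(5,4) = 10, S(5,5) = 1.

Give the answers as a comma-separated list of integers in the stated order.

140, 21

row 6: T[6][4]=4·10+25=65  T[6][5]=5·1+10=15  T[6][6]=6·0+1=1
row 7: T[7][5]=5·15+65=140  T[7][6]=6·1+15=21
Read S(7,5) = 140, S(7,6) = 21.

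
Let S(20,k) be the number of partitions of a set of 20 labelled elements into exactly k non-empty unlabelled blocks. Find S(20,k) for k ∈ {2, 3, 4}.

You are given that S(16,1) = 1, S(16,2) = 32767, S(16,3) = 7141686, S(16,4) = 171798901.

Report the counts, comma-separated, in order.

524287, 580606446, 45232115901

row 17: T[17][1]=1·1+0=1  T[17][2]=2·32767+1=65535  T[17][3]=3·7141686+32767=21457825  T[17][4]=4·171798901+7141686=694337290
row 18: T[18][1]=1·1+0=1  T[18][2]=2·65535+1=131071  T[18][3]=3·21457825+65535=64439010  T[18][4]=4·694337290+21457825=2798806985
row 19: T[19][1]=1·1+0=1  T[19][2]=2·131071+1=262143  T[19][3]=3·64439010+131071=193448101  T[19][4]=4·2798806985+64439010=11259666950
row 20: T[20][2]=2·262143+1=524287  T[20][3]=3·193448101+262143=580606446  T[20][4]=4·11259666950+193448101=45232115901
Read S(20,2) = 524287, S(20,3) = 580606446, S(20,4) = 45232115901.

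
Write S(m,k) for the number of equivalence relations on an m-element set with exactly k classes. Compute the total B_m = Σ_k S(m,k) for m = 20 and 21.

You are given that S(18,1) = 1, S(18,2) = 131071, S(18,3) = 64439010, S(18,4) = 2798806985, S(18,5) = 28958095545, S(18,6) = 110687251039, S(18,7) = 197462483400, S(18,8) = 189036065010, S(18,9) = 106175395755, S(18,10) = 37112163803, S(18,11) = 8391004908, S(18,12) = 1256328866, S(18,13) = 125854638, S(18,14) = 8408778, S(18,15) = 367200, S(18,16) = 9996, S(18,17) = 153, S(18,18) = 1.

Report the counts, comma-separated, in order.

[19] T[19,1]:1*1+0=1 · T[19,2]:2*131071+1=262143 · T[19,3]:3*64439010+131071=193448101 · T[19,4]:4*2798806985+64439010=11259666950 · T[19,5]:5*28958095545+2798806985=147589284710 · T[19,6]:6*110687251039+28958095545=693081601779 · T[19,7]:7*197462483400+110687251039=1492924634839 · T[19,8]:8*189036065010+197462483400=1709751003480 · T[19,9]:9*106175395755+189036065010=1144614626805 · T[19,10]:10*37112163803+106175395755=477297033785 · T[19,11]:11*8391004908+37112163803=129413217791 · T[19,12]:12*1256328866+8391004908=23466951300 · T[19,13]:13*125854638+1256328866=2892439160 · T[19,14]:14*8408778+125854638=243577530 · T[19,15]:15*367200+8408778=13916778 · T[19,16]:16*9996+367200=527136 · T[19,17]:17*153+9996=12597 · T[19,18]:18*1+153=171 · T[19,19]:19*0+1=1
[20] T[20,1]:1*1+0=1 · T[20,2]:2*262143+1=524287 · T[20,3]:3*193448101+262143=580606446 · T[20,4]:4*11259666950+193448101=45232115901 · T[20,5]:5*147589284710+11259666950=749206090500 · T[20,6]:6*693081601779+147589284710=4306078895384 · T[20,7]:7*1492924634839+693081601779=11143554045652 · T[20,8]:8*1709751003480+1492924634839=15170932662679 · T[20,9]:9*1144614626805+1709751003480=12011282644725 · T[20,10]:10*477297033785+1144614626805=5917584964655 · T[20,11]:11*129413217791+477297033785=1900842429486 · T[20,12]:12*23466951300+129413217791=411016633391 · T[20,13]:13*2892439160+23466951300=61068660380 · T[20,14]:14*243577530+2892439160=6302524580 · T[20,15]:15*13916778+243577530=452329200 · T[20,16]:16*527136+13916778=22350954 · T[20,17]:17*12597+527136=741285 · T[20,18]:18*171+12597=15675 · T[20,19]:19*1+171=190 · T[20,20]:20*0+1=1
[21] T[21,1]:1*1+0=1 · T[21,2]:2*524287+1=1048575 · T[21,3]:3*580606446+524287=1742343625 · T[21,4]:4*45232115901+580606446=181509070050 · T[21,5]:5*749206090500+45232115901=3791262568401 · T[21,6]:6*4306078895384+749206090500=26585679462804 · T[21,7]:7*11143554045652+4306078895384=82310957214948 · T[21,8]:8*15170932662679+11143554045652=132511015347084 · T[21,9]:9*12011282644725+15170932662679=123272476465204 · T[21,10]:10*5917584964655+12011282644725=71187132291275 · T[21,11]:11*1900842429486+5917584964655=26826851689001 · T[21,12]:12*411016633391+1900842429486=6833042030178 · T[21,13]:13*61068660380+411016633391=1204909218331 · T[21,14]:14*6302524580+61068660380=149304004500 · T[21,15]:15*452329200+6302524580=13087462580 · T[21,16]:16*22350954+452329200=809944464 · T[21,17]:17*741285+22350954=34952799 · T[21,18]:18*15675+741285=1023435 · T[21,19]:19*190+15675=19285 · T[21,20]:20*1+190=210 · T[21,21]:21*0+1=1
B_20 = ΣS(20,k) = 1+524287+580606446+45232115901+749206090500+4306078895384+11143554045652+15170932662679+12011282644725+5917584964655+1900842429486+411016633391+61068660380+6302524580+452329200+22350954+741285+15675+190+1 = 51724158235372
B_21 = ΣS(21,k) = 1+1048575+1742343625+181509070050+3791262568401+26585679462804+82310957214948+132511015347084+123272476465204+71187132291275+26826851689001+6833042030178+1204909218331+149304004500+13087462580+809944464+34952799+1023435+19285+210+1 = 474869816156751

51724158235372, 474869816156751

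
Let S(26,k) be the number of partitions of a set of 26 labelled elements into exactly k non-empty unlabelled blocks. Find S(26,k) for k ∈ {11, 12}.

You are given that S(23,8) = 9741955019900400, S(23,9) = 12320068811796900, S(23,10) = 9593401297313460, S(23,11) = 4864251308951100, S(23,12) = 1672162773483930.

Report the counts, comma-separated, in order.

10029078340998476760, 5149507353856958820

[24] T[24,9]:9*12320068811796900+9741955019900400=120622574326072500 · T[24,10]:10*9593401297313460+12320068811796900=108254081784931500 · T[24,11]:11*4864251308951100+9593401297313460=63100165695775560 · T[24,12]:12*1672162773483930+4864251308951100=24930204590758260
[25] T[25,10]:10*108254081784931500+120622574326072500=1203163392175387500 · T[25,11]:11*63100165695775560+108254081784931500=802355904438462660 · T[25,12]:12*24930204590758260+63100165695775560=362262620784874680
[26] T[26,11]:11*802355904438462660+1203163392175387500=10029078340998476760 · T[26,12]:12*362262620784874680+802355904438462660=5149507353856958820
Read S(26,11) = 10029078340998476760, S(26,12) = 5149507353856958820.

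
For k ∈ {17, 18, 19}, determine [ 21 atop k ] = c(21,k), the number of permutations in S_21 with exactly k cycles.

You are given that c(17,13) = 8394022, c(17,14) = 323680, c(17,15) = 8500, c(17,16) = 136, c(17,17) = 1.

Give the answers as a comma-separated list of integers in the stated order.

[18] T[18,14]:17*323680+8394022=13896582 · T[18,15]:17*8500+323680=468180 · T[18,16]:17*136+8500=10812 · T[18,17]:17*1+136=153 · T[18,18]:17*0+1=1
[19] T[19,15]:18*468180+13896582=22323822 · T[19,16]:18*10812+468180=662796 · T[19,17]:18*153+10812=13566 · T[19,18]:18*1+153=171 · T[19,19]:18*0+1=1
[20] T[20,16]:19*662796+22323822=34916946 · T[20,17]:19*13566+662796=920550 · T[20,18]:19*171+13566=16815 · T[20,19]:19*1+171=190
[21] T[21,17]:20*920550+34916946=53327946 · T[21,18]:20*16815+920550=1256850 · T[21,19]:20*190+16815=20615
Read c(21,17) = 53327946, c(21,18) = 1256850, c(21,19) = 20615.

53327946, 1256850, 20615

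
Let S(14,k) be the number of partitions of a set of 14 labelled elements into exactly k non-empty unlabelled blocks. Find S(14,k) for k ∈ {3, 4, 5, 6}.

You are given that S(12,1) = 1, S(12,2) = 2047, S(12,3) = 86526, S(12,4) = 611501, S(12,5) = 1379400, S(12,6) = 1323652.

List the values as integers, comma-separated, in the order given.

788970, 10391745, 40075035, 63436373

@13  (13,2):2047·2+1→4095, (13,3):86526·3+2047→261625, (13,4):611501·4+86526→2532530, (13,5):1379400·5+611501→7508501, (13,6):1323652·6+1379400→9321312
@14  (14,3):261625·3+4095→788970, (14,4):2532530·4+261625→10391745, (14,5):7508501·5+2532530→40075035, (14,6):9321312·6+7508501→63436373
Read S(14,3) = 788970, S(14,4) = 10391745, S(14,5) = 40075035, S(14,6) = 63436373.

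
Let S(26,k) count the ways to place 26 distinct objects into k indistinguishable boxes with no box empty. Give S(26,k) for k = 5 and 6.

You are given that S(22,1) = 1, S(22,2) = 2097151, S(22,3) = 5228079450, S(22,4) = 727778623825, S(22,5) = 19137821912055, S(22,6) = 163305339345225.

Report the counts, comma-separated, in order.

12230196160292565, 224595186974125331

row 23: T[23][2]=2·2097151+1=4194303  T[23][3]=3·5228079450+2097151=15686335501  T[23][4]=4·727778623825+5228079450=2916342574750  T[23][5]=5·19137821912055+727778623825=96416888184100  T[23][6]=6·163305339345225+19137821912055=998969857983405
row 24: T[24][3]=3·15686335501+4194303=47063200806  T[24][4]=4·2916342574750+15686335501=11681056634501  T[24][5]=5·96416888184100+2916342574750=485000783495250  T[24][6]=6·998969857983405+96416888184100=6090236036084530
row 25: T[25][4]=4·11681056634501+47063200806=46771289738810  T[25][5]=5·485000783495250+11681056634501=2436684974110751  T[25][6]=6·6090236036084530+485000783495250=37026417000002430
row 26: T[26][5]=5·2436684974110751+46771289738810=12230196160292565  T[26][6]=6·37026417000002430+2436684974110751=224595186974125331
Read S(26,5) = 12230196160292565, S(26,6) = 224595186974125331.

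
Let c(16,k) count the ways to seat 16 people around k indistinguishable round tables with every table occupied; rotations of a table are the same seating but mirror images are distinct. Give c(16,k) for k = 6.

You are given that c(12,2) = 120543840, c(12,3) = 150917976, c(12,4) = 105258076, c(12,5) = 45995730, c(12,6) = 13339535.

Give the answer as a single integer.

@13  (13,3):150917976·12+120543840→1931559552, (13,4):105258076·12+150917976→1414014888, (13,5):45995730·12+105258076→657206836, (13,6):13339535·12+45995730→206070150
@14  (14,4):1414014888·13+1931559552→20313753096, (14,5):657206836·13+1414014888→9957703756, (14,6):206070150·13+657206836→3336118786
@15  (15,5):9957703756·14+20313753096→159721605680, (15,6):3336118786·14+9957703756→56663366760
@16  (16,6):56663366760·15+159721605680→1009672107080
Read c(16,6) = 1009672107080.

1009672107080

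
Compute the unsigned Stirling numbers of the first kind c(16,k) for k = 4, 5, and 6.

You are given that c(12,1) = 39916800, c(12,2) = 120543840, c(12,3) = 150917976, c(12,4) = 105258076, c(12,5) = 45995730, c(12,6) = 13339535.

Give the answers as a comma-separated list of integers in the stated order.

5056995703824, 2706813345600, 1009672107080

row 13: T[13][1]=12·39916800+0=479001600  T[13][2]=12·120543840+39916800=1486442880  T[13][3]=12·150917976+120543840=1931559552  T[13][4]=12·105258076+150917976=1414014888  T[13][5]=12·45995730+105258076=657206836  T[13][6]=12·13339535+45995730=206070150
row 14: T[14][2]=13·1486442880+479001600=19802759040  T[14][3]=13·1931559552+1486442880=26596717056  T[14][4]=13·1414014888+1931559552=20313753096  T[14][5]=13·657206836+1414014888=9957703756  T[14][6]=13·206070150+657206836=3336118786
row 15: T[15][3]=14·26596717056+19802759040=392156797824  T[15][4]=14·20313753096+26596717056=310989260400  T[15][5]=14·9957703756+20313753096=159721605680  T[15][6]=14·3336118786+9957703756=56663366760
row 16: T[16][4]=15·310989260400+392156797824=5056995703824  T[16][5]=15·159721605680+310989260400=2706813345600  T[16][6]=15·56663366760+159721605680=1009672107080
Read c(16,4) = 5056995703824, c(16,5) = 2706813345600, c(16,6) = 1009672107080.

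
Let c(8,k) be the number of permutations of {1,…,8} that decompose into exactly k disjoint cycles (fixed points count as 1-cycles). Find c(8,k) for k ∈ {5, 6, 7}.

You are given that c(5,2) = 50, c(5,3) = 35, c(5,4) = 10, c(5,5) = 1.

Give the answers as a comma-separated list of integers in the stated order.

i=6: T(6,3)=50+5·35=225 | T(6,4)=35+5·10=85 | T(6,5)=10+5·1=15 | T(6,6)=1+5·0=1
i=7: T(7,4)=225+6·85=735 | T(7,5)=85+6·15=175 | T(7,6)=15+6·1=21 | T(7,7)=1+6·0=1
i=8: T(8,5)=735+7·175=1960 | T(8,6)=175+7·21=322 | T(8,7)=21+7·1=28
Read c(8,5) = 1960, c(8,6) = 322, c(8,7) = 28.

1960, 322, 28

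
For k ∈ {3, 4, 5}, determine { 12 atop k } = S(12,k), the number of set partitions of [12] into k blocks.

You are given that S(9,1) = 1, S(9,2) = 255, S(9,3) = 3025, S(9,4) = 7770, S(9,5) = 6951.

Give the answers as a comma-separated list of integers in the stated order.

86526, 611501, 1379400

[10] T[10,1]:1*1+0=1 · T[10,2]:2*255+1=511 · T[10,3]:3*3025+255=9330 · T[10,4]:4*7770+3025=34105 · T[10,5]:5*6951+7770=42525
[11] T[11,2]:2*511+1=1023 · T[11,3]:3*9330+511=28501 · T[11,4]:4*34105+9330=145750 · T[11,5]:5*42525+34105=246730
[12] T[12,3]:3*28501+1023=86526 · T[12,4]:4*145750+28501=611501 · T[12,5]:5*246730+145750=1379400
Read S(12,3) = 86526, S(12,4) = 611501, S(12,5) = 1379400.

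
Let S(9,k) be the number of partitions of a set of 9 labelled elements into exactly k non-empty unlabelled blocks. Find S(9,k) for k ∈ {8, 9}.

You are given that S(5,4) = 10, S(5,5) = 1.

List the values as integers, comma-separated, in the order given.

[6] T[6,5]:5*1+10=15 · T[6,6]:6*0+1=1
[7] T[7,6]:6*1+15=21 · T[7,7]:7*0+1=1
[8] T[8,7]:7*1+21=28 · T[8,8]:8*0+1=1
[9] T[9,8]:8*1+28=36 · T[9,9]:9*0+1=1
Read S(9,8) = 36, S(9,9) = 1.

36, 1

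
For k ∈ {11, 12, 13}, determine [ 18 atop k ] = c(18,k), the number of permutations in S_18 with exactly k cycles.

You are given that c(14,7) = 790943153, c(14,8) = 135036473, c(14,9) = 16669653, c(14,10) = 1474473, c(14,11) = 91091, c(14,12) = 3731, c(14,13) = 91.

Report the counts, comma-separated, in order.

60202693980, 4853222764, 299650806

[15] T[15,8]:14*135036473+790943153=2681453775 · T[15,9]:14*16669653+135036473=368411615 · T[15,10]:14*1474473+16669653=37312275 · T[15,11]:14*91091+1474473=2749747 · T[15,12]:14*3731+91091=143325 · T[15,13]:14*91+3731=5005
[16] T[16,9]:15*368411615+2681453775=8207628000 · T[16,10]:15*37312275+368411615=928095740 · T[16,11]:15*2749747+37312275=78558480 · T[16,12]:15*143325+2749747=4899622 · T[16,13]:15*5005+143325=218400
[17] T[17,10]:16*928095740+8207628000=23057159840 · T[17,11]:16*78558480+928095740=2185031420 · T[17,12]:16*4899622+78558480=156952432 · T[17,13]:16*218400+4899622=8394022
[18] T[18,11]:17*2185031420+23057159840=60202693980 · T[18,12]:17*156952432+2185031420=4853222764 · T[18,13]:17*8394022+156952432=299650806
Read c(18,11) = 60202693980, c(18,12) = 4853222764, c(18,13) = 299650806.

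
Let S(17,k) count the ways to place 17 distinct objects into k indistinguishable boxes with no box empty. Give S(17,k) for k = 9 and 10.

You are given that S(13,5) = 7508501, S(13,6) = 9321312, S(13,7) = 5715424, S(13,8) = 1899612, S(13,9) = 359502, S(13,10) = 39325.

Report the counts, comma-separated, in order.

9528822303, 2758334150

row 14: T[14][6]=6·9321312+7508501=63436373  T[14][7]=7·5715424+9321312=49329280  T[14][8]=8·1899612+5715424=20912320  T[14][9]=9·359502+1899612=5135130  T[14][10]=10·39325+359502=752752
row 15: T[15][7]=7·49329280+63436373=408741333  T[15][8]=8·20912320+49329280=216627840  T[15][9]=9·5135130+20912320=67128490  T[15][10]=10·752752+5135130=12662650
row 16: T[16][8]=8·216627840+408741333=2141764053  T[16][9]=9·67128490+216627840=820784250  T[16][10]=10·12662650+67128490=193754990
row 17: T[17][9]=9·820784250+2141764053=9528822303  T[17][10]=10·193754990+820784250=2758334150
Read S(17,9) = 9528822303, S(17,10) = 2758334150.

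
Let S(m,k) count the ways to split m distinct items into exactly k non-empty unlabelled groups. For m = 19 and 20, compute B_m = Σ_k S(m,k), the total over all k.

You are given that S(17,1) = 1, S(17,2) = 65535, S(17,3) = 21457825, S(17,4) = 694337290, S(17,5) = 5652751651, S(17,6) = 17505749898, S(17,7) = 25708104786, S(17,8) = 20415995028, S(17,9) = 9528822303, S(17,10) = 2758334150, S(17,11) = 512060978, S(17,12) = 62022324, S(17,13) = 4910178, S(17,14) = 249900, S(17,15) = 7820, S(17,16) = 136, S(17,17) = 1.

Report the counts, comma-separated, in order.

i=18: T(18,1)=0+1·1=1 | T(18,2)=1+2·65535=131071 | T(18,3)=65535+3·21457825=64439010 | T(18,4)=21457825+4·694337290=2798806985 | T(18,5)=694337290+5·5652751651=28958095545 | T(18,6)=5652751651+6·17505749898=110687251039 | T(18,7)=17505749898+7·25708104786=197462483400 | T(18,8)=25708104786+8·20415995028=189036065010 | T(18,9)=20415995028+9·9528822303=106175395755 | T(18,10)=9528822303+10·2758334150=37112163803 | T(18,11)=2758334150+11·512060978=8391004908 | T(18,12)=512060978+12·62022324=1256328866 | T(18,13)=62022324+13·4910178=125854638 | T(18,14)=4910178+14·249900=8408778 | T(18,15)=249900+15·7820=367200 | T(18,16)=7820+16·136=9996 | T(18,17)=136+17·1=153 | T(18,18)=1+18·0=1
i=19: T(19,1)=0+1·1=1 | T(19,2)=1+2·131071=262143 | T(19,3)=131071+3·64439010=193448101 | T(19,4)=64439010+4·2798806985=11259666950 | T(19,5)=2798806985+5·28958095545=147589284710 | T(19,6)=28958095545+6·110687251039=693081601779 | T(19,7)=110687251039+7·197462483400=1492924634839 | T(19,8)=197462483400+8·189036065010=1709751003480 | T(19,9)=189036065010+9·106175395755=1144614626805 | T(19,10)=106175395755+10·37112163803=477297033785 | T(19,11)=37112163803+11·8391004908=129413217791 | T(19,12)=8391004908+12·1256328866=23466951300 | T(19,13)=1256328866+13·125854638=2892439160 | T(19,14)=125854638+14·8408778=243577530 | T(19,15)=8408778+15·367200=13916778 | T(19,16)=367200+16·9996=527136 | T(19,17)=9996+17·153=12597 | T(19,18)=153+18·1=171 | T(19,19)=1+19·0=1
i=20: T(20,1)=0+1·1=1 | T(20,2)=1+2·262143=524287 | T(20,3)=262143+3·193448101=580606446 | T(20,4)=193448101+4·11259666950=45232115901 | T(20,5)=11259666950+5·147589284710=749206090500 | T(20,6)=147589284710+6·693081601779=4306078895384 | T(20,7)=693081601779+7·1492924634839=11143554045652 | T(20,8)=1492924634839+8·1709751003480=15170932662679 | T(20,9)=1709751003480+9·1144614626805=12011282644725 | T(20,10)=1144614626805+10·477297033785=5917584964655 | T(20,11)=477297033785+11·129413217791=1900842429486 | T(20,12)=129413217791+12·23466951300=411016633391 | T(20,13)=23466951300+13·2892439160=61068660380 | T(20,14)=2892439160+14·243577530=6302524580 | T(20,15)=243577530+15·13916778=452329200 | T(20,16)=13916778+16·527136=22350954 | T(20,17)=527136+17·12597=741285 | T(20,18)=12597+18·171=15675 | T(20,19)=171+19·1=190 | T(20,20)=1+20·0=1
B_19 = ΣS(19,k) = 1+262143+193448101+11259666950+147589284710+693081601779+1492924634839+1709751003480+1144614626805+477297033785+129413217791+23466951300+2892439160+243577530+13916778+527136+12597+171+1 = 5832742205057
B_20 = ΣS(20,k) = 1+524287+580606446+45232115901+749206090500+4306078895384+11143554045652+15170932662679+12011282644725+5917584964655+1900842429486+411016633391+61068660380+6302524580+452329200+22350954+741285+15675+190+1 = 51724158235372

5832742205057, 51724158235372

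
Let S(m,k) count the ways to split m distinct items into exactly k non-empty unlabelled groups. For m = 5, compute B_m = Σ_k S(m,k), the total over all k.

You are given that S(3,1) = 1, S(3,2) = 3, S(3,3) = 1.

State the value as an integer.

[4] T[4,1]:1*1+0=1 · T[4,2]:2*3+1=7 · T[4,3]:3*1+3=6 · T[4,4]:4*0+1=1
[5] T[5,1]:1*1+0=1 · T[5,2]:2*7+1=15 · T[5,3]:3*6+7=25 · T[5,4]:4*1+6=10 · T[5,5]:5*0+1=1
B_5 = ΣS(5,k) = 1+15+25+10+1 = 52

52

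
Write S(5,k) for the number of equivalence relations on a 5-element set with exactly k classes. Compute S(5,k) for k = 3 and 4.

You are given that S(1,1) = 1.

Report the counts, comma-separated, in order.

[2] T[2,1]:1*1+0=1 · T[2,2]:2*0+1=1
[3] T[3,1]:1*1+0=1 · T[3,2]:2*1+1=3 · T[3,3]:3*0+1=1
[4] T[4,2]:2*3+1=7 · T[4,3]:3*1+3=6 · T[4,4]:4*0+1=1
[5] T[5,3]:3*6+7=25 · T[5,4]:4*1+6=10
Read S(5,3) = 25, S(5,4) = 10.

25, 10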